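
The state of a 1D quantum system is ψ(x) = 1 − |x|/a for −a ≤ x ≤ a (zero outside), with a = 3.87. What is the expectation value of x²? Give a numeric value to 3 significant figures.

1.50

⟨x²⟩ = ∫ x²·|ψ|² dx / ∫|ψ|² dx (integrals over the domain).
ψ is even, so ∫ over [−a, a] = 2∫₀ᵃ with ψ = 1 − x/a there: ∫₀ᵃ (1 − x/a)² dx = a/3, ∫₀ᵃ x²(1 − x/a)² dx = a³/30, ∫₀ᵃ x⁴(1 − x/a)² dx = a⁵/105.
State is unnormalized: ∫|ψ|² dx = 2.5800, and ∫ψ*·x²·ψ dx = 3.8640, so ⟨x²⟩ = 3.8640 / 2.5800.
⟨x²⟩ = 1.4977.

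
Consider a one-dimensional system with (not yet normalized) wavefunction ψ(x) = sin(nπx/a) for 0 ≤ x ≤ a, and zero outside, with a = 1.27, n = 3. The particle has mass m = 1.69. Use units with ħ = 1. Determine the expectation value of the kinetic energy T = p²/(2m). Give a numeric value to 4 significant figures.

16.29

T = −(ħ²/2m) d²/dx², so ⟨T⟩ = −(ħ²/2m) ∫ ψ*·ψ'' dx / ∫|ψ|² dx; with m = 1.69.
d/dx sin(nπx/a) = (nπ/a)·cos(nπx/a) and d²/dx² sin(nπx/a) = −(nπ/a)²·sin(nπx/a); on 0 ≤ x ≤ a, ∫sin²(nπx/a) dx = a/2 and ∫sin(nπx/a)·cos(nπx/a) dx = 0.
State is unnormalized: ∫|ψ|² dx = 0.63500, and ∫ψ*·(−ħ²/2m · ψ'') dx = 10.346, so ⟨T⟩ = 10.346 / 0.63500.
⟨T⟩ = 16.294.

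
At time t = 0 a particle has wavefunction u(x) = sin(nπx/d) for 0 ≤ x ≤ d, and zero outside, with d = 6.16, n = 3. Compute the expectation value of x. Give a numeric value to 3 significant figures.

⟨x⟩ = ∫ x·|u|² dx / ∫|u|² dx (integrals over the domain).
With sin²θ = (1 − cos2θ)/2 on 0 ≤ x ≤ d: ∫sin²(nπx/d) dx = d/2, ∫x·sin²(nπx/d) dx = d²/4, ∫x²·sin²(nπx/d) dx = d³·(1/6 − 1/(4n²π²)); higher powers xᵏ the same way, integrating xᵏ·cos(2nπx/d) by parts.
State is unnormalized: ∫|u|² dx = 3.0800, and ∫u*·x·u dx = 9.4864, so ⟨x⟩ = 9.4864 / 3.0800.
⟨x⟩ = 3.0800.

3.08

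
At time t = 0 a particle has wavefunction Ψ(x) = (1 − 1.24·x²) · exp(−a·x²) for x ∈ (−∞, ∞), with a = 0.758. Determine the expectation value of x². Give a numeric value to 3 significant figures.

0.509

⟨x²⟩ = ∫ x²·|Ψ|² dx / ∫|Ψ|² dx (integrals over the domain).
Expand each integrand as polynomial × e^(−2ax²) and use ∫x^(2j)·e^(−2ax²) dx = (2j−1)!!/(4a)^j · √(π/(2a)), odd powers → 0; here √(π/(2a)) = 1.4395.
State is unnormalized: ∫|Ψ|² dx = 0.98440, and ∫Ψ*·x²·Ψ dx = 0.50091, so ⟨x²⟩ = 0.50091 / 0.98440.
⟨x²⟩ = 0.50885.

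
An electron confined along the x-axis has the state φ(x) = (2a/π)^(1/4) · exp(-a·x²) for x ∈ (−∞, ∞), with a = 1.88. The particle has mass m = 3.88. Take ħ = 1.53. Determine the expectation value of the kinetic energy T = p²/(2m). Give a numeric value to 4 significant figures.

T = −(ħ²/2m) d²/dx², so ⟨T⟩ = −(ħ²/2m) ∫ φ*·φ'' dx; with m = 3.88.
Gaussian moments: ∫x^(2j)·e^(−2ax²) dx = (2j−1)!!/(4a)^j · √(π/(2a)), odd powers integrate to 0; here √(π/(2a)) = 0.91407. Derivatives: d/dx e^(−ax²) = −2ax·e^(−ax²), d²/dx² e^(−ax²) = (4a²x² − 2a)·e^(−ax²).
⟨T⟩ = 0.56713.

0.5671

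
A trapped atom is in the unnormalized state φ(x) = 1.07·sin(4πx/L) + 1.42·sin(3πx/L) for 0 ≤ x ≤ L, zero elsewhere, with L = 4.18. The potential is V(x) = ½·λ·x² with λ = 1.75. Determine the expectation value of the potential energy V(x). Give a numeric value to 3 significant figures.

2.11

⟨V⟩ = ∫ V(x)·|φ|² dx / ∫|φ|² dx.
On 0 ≤ x ≤ L (j ≠ l): ∫sin²(jπx/L) dx = L/2, ∫sin(jπx/L)·sin(lπx/L) dx = 0; diagonal moments ∫x·sin²(jπx/L) dx = L²/4, ∫x²·sin²(jπx/L) dx = L³·(1/6 − 1/(4j²π²)); cross terms ∫x·sin(jπx/L)·sin(lπx/L) dx = 0 for j + l even and −4jlL²/(π²(j² − l²)²) for j + l odd, ∫x²·sin(jπx/L)·sin(lπx/L) dx = (−1)^(j+l)·4jlL³/(π²(j² − l²)²); higher powers the same way via product-to-sum and parts.
State is unnormalized: ∫|φ|² dx = 6.6071, and ∫φ*·V(x)·φ dx = 13.918, so ⟨V⟩ = 13.918 / 6.6071.
⟨V⟩ = 2.1065.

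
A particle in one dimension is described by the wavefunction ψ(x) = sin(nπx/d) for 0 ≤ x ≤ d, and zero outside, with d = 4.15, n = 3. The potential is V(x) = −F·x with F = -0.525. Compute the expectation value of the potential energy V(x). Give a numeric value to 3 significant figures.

1.09

⟨V⟩ = ∫ V(x)·|ψ|² dx / ∫|ψ|² dx.
With sin²θ = (1 − cos2θ)/2 on 0 ≤ x ≤ d: ∫sin²(nπx/d) dx = d/2, ∫x·sin²(nπx/d) dx = d²/4, ∫x²·sin²(nπx/d) dx = d³·(1/6 − 1/(4n²π²)); higher powers xᵏ the same way, integrating xᵏ·cos(2nπx/d) by parts.
State is unnormalized: ∫|ψ|² dx = 2.0750, and ∫ψ*·V(x)·ψ dx = 2.2605, so ⟨V⟩ = 2.2605 / 2.0750.
⟨V⟩ = 1.0894.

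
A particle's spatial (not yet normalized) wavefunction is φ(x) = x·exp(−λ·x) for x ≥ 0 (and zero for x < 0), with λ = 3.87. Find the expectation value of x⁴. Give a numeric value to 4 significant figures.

⟨x⁴⟩ = ∫ x⁴·|φ|² dx / ∫|φ|² dx (integrals over the domain).
Every integrand reduces to terms xʲ·e^(−2λx) on [0, ∞); use ∫₀^∞ xʲ·e^(−2λx) dx = j!/(2λ)^(j+1).
State is unnormalized: ∫|φ|² dx = 0.0043133, and ∫φ*·x⁴·φ dx = 0.00043266, so ⟨x⁴⟩ = 0.00043266 / 0.0043133.
⟨x⁴⟩ = 0.10031.

0.1003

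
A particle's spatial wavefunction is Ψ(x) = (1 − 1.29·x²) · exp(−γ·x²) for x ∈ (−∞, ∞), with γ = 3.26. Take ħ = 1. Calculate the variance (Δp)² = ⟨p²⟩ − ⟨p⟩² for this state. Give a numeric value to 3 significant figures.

4.96

Compute ⟨p⟩ and ⟨p²⟩ separately; (Δp)² = ⟨p²⟩ − ⟨p⟩².
Expand each integrand as polynomial × e^(−2γx²) and use ∫x^(2j)·e^(−2γx²) dx = (2j−1)!!/(4γ)^j · √(π/(2γ)), odd powers → 0; here √(π/(2γ)) = 0.69415. Differentiate with the product rule, d/dx e^(−γx²) = −2γx·e^(−γx²).
Normalization: ∫|Ψ|² dx = 0.57719.
⟨p⟩ = 0.0000 and ⟨p²⟩ = 4.9649.
(Δp)² = 4.9649 − (0.0000)² = 4.9649.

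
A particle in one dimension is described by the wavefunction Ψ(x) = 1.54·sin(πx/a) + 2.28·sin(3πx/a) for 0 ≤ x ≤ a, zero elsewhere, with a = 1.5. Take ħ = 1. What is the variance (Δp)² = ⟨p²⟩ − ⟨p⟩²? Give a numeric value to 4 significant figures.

28.48

Compute ⟨p⟩ and ⟨p²⟩ separately; (Δp)² = ⟨p²⟩ − ⟨p⟩².
d²/dx² sin(jπx/a) = −(jπ/a)²·sin(jπx/a); on 0 ≤ x ≤ a, ∫sin²(jπx/a) dx = a/2 and ∫sin(jπx/a)·sin(lπx/a) dx = 0 for j ≠ l, so only diagonal terms survive in ∫|Ψ|² and ∫Ψ·Ψ″; ∫Ψ·Ψ′ dx = [Ψ²/2] between the walls = 0.
Normalization: ∫|Ψ|² dx = 5.6775.
⟨p⟩ = 0.0000 and ⟨p²⟩ = 28.484.
(Δp)² = 28.484 − (0.0000)² = 28.484.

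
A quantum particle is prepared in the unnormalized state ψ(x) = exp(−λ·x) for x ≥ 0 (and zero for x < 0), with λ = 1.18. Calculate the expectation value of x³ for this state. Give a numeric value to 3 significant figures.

⟨x³⟩ = ∫ x³·|ψ|² dx / ∫|ψ|² dx (integrals over the domain).
Every integrand reduces to terms xʲ·e^(−2λx) on [0, ∞); use ∫₀^∞ xʲ·e^(−2λx) dx = j!/(2λ)^(j+1).
State is unnormalized: ∫|ψ|² dx = 0.42373, and ∫ψ*·x³·ψ dx = 0.19342, so ⟨x³⟩ = 0.19342 / 0.42373.
⟨x³⟩ = 0.45647.

0.456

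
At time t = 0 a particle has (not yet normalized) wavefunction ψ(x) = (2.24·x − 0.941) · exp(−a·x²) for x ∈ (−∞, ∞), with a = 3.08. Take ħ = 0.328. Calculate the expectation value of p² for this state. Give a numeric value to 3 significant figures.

p² ψ = −ħ² d²ψ/dx²; ⟨p²⟩ = −ħ² ∫ ψ*·ψ'' dx / ∫|ψ|² dx.
Expand each integrand as polynomial × e^(−2ax²) and use ∫x^(2j)·e^(−2ax²) dx = (2j−1)!!/(4a)^j · √(π/(2a)), odd powers → 0; here √(π/(2a)) = 0.71414. Differentiate with the product rule, d/dx e^(−ax²) = −2ax·e^(−ax²).
State is unnormalized: ∫|ψ|² dx = 0.92321, and ∫ψ*·(−ħ² ψ'') dx = 0.49867, so ⟨p²⟩ = 0.49867 / 0.92321.
⟨p²⟩ = 0.54014.

0.540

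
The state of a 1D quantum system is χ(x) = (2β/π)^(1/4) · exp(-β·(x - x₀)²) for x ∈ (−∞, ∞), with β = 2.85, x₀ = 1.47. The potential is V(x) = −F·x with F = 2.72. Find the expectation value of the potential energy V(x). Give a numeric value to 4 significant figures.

-3.998

⟨V⟩ = ∫ V(x)·|χ|² dx.
Gaussian moments (u = x − x₀): ∫u^(2j)·e^(−2βu²) du = (2j−1)!!/(4β)^j · √(π/(2β)), odd powers integrate to 0; here √(π/(2β)) = 0.74240.
⟨V⟩ = -3.9984.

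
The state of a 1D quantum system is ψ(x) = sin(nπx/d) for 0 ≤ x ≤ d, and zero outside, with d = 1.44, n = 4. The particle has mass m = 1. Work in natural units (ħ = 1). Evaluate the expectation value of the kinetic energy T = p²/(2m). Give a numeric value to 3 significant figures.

38.1

T = −(ħ²/2m) d²/dx², so ⟨T⟩ = −(ħ²/2m) ∫ ψ*·ψ'' dx / ∫|ψ|² dx; with m = 1.
d/dx sin(nπx/d) = (nπ/d)·cos(nπx/d) and d²/dx² sin(nπx/d) = −(nπ/d)²·sin(nπx/d); on 0 ≤ x ≤ d, ∫sin²(nπx/d) dx = d/2 and ∫sin(nπx/d)·cos(nπx/d) dx = 0.
State is unnormalized: ∫|ψ|² dx = 0.72000, and ∫ψ*·(−ħ²/2m · ψ'') dx = 27.416, so ⟨T⟩ = 27.416 / 0.72000.
⟨T⟩ = 38.077.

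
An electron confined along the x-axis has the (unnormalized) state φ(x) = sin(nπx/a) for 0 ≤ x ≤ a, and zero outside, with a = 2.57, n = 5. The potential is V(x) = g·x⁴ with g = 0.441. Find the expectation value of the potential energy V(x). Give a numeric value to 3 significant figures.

⟨V⟩ = ∫ V(x)·|φ|² dx / ∫|φ|² dx.
With sin²θ = (1 − cos2θ)/2 on 0 ≤ x ≤ a: ∫sin²(nπx/a) dx = a/2, ∫x·sin²(nπx/a) dx = a²/4, ∫x²·sin²(nπx/a) dx = a³·(1/6 − 1/(4n²π²)); higher powers xᵏ the same way, integrating xᵏ·cos(2nπx/a) by parts.
State is unnormalized: ∫|φ|² dx = 1.2850, and ∫φ*·V(x)·φ dx = 4.8447, so ⟨V⟩ = 4.8447 / 1.2850.
⟨V⟩ = 3.7702.

3.77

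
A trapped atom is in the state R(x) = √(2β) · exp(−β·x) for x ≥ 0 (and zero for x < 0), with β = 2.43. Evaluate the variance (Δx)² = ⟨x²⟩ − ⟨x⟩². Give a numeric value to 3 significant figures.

Compute ⟨x⟩ and ⟨x²⟩ separately, then (Δx)² = ⟨x²⟩ − ⟨x⟩².
Every integrand reduces to terms xʲ·e^(−2βx) on [0, ∞); use ∫₀^∞ xʲ·e^(−2βx) dx = j!/(2β)^(j+1).
⟨x⟩ = 0.20576 and ⟨x²⟩ = 0.084675.
(Δx)² = 0.084675 − (0.20576)² = 0.042338.

0.0423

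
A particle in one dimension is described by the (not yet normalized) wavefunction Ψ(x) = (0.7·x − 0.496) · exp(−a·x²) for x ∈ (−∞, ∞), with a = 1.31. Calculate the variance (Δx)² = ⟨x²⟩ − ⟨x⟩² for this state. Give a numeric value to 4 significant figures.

Compute ⟨x⟩ and ⟨x²⟩ separately, then (Δx)² = ⟨x²⟩ − ⟨x⟩².
Expand each integrand as polynomial × e^(−2ax²) and use ∫x^(2j)·e^(−2ax²) dx = (2j−1)!!/(4a)^j · √(π/(2a)), odd powers → 0; here √(π/(2a)) = 1.0950.
Normalization: ∫|Ψ|² dx = 0.37179.
⟨x⟩ = -0.39030 and ⟨x²⟩ = 0.29596.
(Δx)² = 0.29596 − (-0.39030)² = 0.14362.

0.1436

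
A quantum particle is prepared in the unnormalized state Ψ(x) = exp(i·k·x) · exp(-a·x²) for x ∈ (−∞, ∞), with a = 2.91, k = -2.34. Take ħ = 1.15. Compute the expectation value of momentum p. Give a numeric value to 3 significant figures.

p Ψ = −iħ dΨ/dx; then ⟨p⟩ = ∫ Ψ*·(pΨ) dx / ∫|Ψ|² dx.
Gaussian moments: ∫x^(2j)·e^(−2ax²) dx = (2j−1)!!/(4a)^j · √(π/(2a)), odd powers integrate to 0; here √(π/(2a)) = 0.73471. Derivatives: Ψ′ = (ik − 2ax)·Ψ, Ψ″ = ((ik − 2ax)² − 2a)·Ψ; the odd-in-x pieces drop out.
State is unnormalized: ∫|Ψ|² dx = 0.73471, and ∫Ψ*·(−iħ Ψ') dx = -1.9771, so ⟨p⟩ = -1.9771 / 0.73471.
⟨p⟩ = -2.6910.

-2.69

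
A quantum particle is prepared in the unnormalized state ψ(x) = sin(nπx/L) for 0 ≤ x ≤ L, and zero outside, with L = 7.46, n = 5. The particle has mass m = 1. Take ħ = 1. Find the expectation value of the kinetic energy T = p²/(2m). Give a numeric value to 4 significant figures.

T = −(ħ²/2m) d²/dx², so ⟨T⟩ = −(ħ²/2m) ∫ ψ*·ψ'' dx / ∫|ψ|² dx; with m = 1.
d/dx sin(nπx/L) = (nπ/L)·cos(nπx/L) and d²/dx² sin(nπx/L) = −(nπ/L)²·sin(nπx/L); on 0 ≤ x ≤ L, ∫sin²(nπx/L) dx = L/2 and ∫sin(nπx/L)·cos(nπx/L) dx = 0.
State is unnormalized: ∫|ψ|² dx = 3.7300, and ∫ψ*·(−ħ²/2m · ψ'') dx = 8.2688, so ⟨T⟩ = 8.2688 / 3.7300.
⟨T⟩ = 2.2168.

2.217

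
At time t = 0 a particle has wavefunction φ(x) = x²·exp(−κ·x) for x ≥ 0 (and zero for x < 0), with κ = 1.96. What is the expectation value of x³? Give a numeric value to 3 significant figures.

3.49

⟨x³⟩ = ∫ x³·|φ|² dx / ∫|φ|² dx (integrals over the domain).
Every integrand reduces to terms xʲ·e^(−2κx) on [0, ∞); use ∫₀^∞ xʲ·e^(−2κx) dx = j!/(2κ)^(j+1).
State is unnormalized: ∫|φ|² dx = 0.025929, and ∫φ*·x³·φ dx = 0.090394, so ⟨x³⟩ = 0.090394 / 0.025929.
⟨x³⟩ = 3.4863.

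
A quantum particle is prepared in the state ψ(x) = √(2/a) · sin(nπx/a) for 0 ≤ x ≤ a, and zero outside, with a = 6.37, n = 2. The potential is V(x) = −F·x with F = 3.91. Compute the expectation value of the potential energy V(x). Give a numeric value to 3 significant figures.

-12.5

⟨V⟩ = ∫ V(x)·|ψ|² dx.
With sin²θ = (1 − cos2θ)/2 on 0 ≤ x ≤ a: ∫sin²(nπx/a) dx = a/2, ∫x·sin²(nπx/a) dx = a²/4, ∫x²·sin²(nπx/a) dx = a³·(1/6 − 1/(4n²π²)); higher powers xᵏ the same way, integrating xᵏ·cos(2nπx/a) by parts.
⟨V⟩ = -12.453.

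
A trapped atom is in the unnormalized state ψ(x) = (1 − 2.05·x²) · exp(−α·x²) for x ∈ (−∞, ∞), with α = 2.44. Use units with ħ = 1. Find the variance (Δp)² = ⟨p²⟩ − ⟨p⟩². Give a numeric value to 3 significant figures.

5.92

Compute ⟨p⟩ and ⟨p²⟩ separately; (Δp)² = ⟨p²⟩ − ⟨p⟩².
Expand each integrand as polynomial × e^(−2αx²) and use ∫x^(2j)·e^(−2αx²) dx = (2j−1)!!/(4α)^j · √(π/(2α)), odd powers → 0; here √(π/(2α)) = 0.80235. Differentiate with the product rule, d/dx e^(−αx²) = −2αx·e^(−αx²).
Normalization: ∫|ψ|² dx = 0.57149.
⟨p⟩ = 0.0000 and ⟨p²⟩ = 5.9226.
(Δp)² = 5.9226 − (0.0000)² = 5.9226.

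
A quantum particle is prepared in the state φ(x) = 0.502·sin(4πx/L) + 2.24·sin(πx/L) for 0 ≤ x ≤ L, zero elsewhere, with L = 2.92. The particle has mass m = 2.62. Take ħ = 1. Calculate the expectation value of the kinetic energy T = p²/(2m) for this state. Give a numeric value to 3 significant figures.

0.379

T = −(ħ²/2m) d²/dx², so ⟨T⟩ = −(ħ²/2m) ∫ φ*·φ'' dx / ∫|φ|² dx; with m = 2.62.
d²/dx² sin(jπx/L) = −(jπ/L)²·sin(jπx/L); on 0 ≤ x ≤ L, ∫sin²(jπx/L) dx = L/2 and ∫sin(jπx/L)·sin(lπx/L) dx = 0 for j ≠ l, so only diagonal terms survive in ∫|φ|² and ∫φ·φ″; ∫φ·φ′ dx = [φ²/2] between the walls = 0.
State is unnormalized: ∫|φ|² dx = 7.6936, and ∫φ*·(−ħ²/2m · φ'') dx = 2.9187, so ⟨T⟩ = 2.9187 / 7.6936.
⟨T⟩ = 0.37936.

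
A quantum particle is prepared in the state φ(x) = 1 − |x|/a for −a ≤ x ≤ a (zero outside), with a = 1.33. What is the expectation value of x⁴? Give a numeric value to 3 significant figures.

⟨x⁴⟩ = ∫ x⁴·|φ|² dx / ∫|φ|² dx (integrals over the domain).
φ is even, so ∫ over [−a, a] = 2∫₀ᵃ with φ = 1 − x/a there: ∫₀ᵃ (1 − x/a)² dx = a/3, ∫₀ᵃ x²(1 − x/a)² dx = a³/30, ∫₀ᵃ x⁴(1 − x/a)² dx = a⁵/105.
State is unnormalized: ∫|φ|² dx = 0.88667, and ∫φ*·x⁴·φ dx = 0.079268, so ⟨x⁴⟩ = 0.079268 / 0.88667.
⟨x⁴⟩ = 0.089400.

0.0894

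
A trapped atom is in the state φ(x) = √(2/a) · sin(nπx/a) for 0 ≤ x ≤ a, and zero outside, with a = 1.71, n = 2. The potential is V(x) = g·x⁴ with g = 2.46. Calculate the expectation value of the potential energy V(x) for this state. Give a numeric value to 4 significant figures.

⟨V⟩ = ∫ V(x)·|φ|² dx.
With sin²θ = (1 − cos2θ)/2 on 0 ≤ x ≤ a: ∫sin²(nπx/a) dx = a/2, ∫x·sin²(nπx/a) dx = a²/4, ∫x²·sin²(nπx/a) dx = a³·(1/6 − 1/(4n²π²)); higher powers xᵏ the same way, integrating xᵏ·cos(2nπx/a) by parts.
⟨V⟩ = 3.6942.

3.694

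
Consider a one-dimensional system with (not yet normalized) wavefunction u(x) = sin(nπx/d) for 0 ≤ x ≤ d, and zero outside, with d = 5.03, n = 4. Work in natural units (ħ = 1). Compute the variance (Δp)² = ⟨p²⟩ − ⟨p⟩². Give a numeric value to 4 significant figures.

6.241

Compute ⟨p⟩ and ⟨p²⟩ separately; (Δp)² = ⟨p²⟩ − ⟨p⟩².
d/dx sin(nπx/d) = (nπ/d)·cos(nπx/d) and d²/dx² sin(nπx/d) = −(nπ/d)²·sin(nπx/d); on 0 ≤ x ≤ d, ∫sin²(nπx/d) dx = d/2 and ∫sin(nπx/d)·cos(nπx/d) dx = 0.
Normalization: ∫|u|² dx = 2.5150.
⟨p⟩ = 0.0000 and ⟨p²⟩ = 6.2414.
(Δp)² = 6.2414 − (0.0000)² = 6.2414.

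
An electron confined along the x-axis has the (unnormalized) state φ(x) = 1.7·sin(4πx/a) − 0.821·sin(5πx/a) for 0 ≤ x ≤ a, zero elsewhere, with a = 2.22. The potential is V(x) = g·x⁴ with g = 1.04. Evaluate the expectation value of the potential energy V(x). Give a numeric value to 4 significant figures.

⟨V⟩ = ∫ V(x)·|φ|² dx / ∫|φ|² dx.
On 0 ≤ x ≤ a (j ≠ l): ∫sin²(jπx/a) dx = a/2, ∫sin(jπx/a)·sin(lπx/a) dx = 0; diagonal moments ∫x·sin²(jπx/a) dx = a²/4, ∫x²·sin²(jπx/a) dx = a³·(1/6 − 1/(4j²π²)); cross terms ∫x·sin(jπx/a)·sin(lπx/a) dx = 0 for j + l even and −4jla²/(π²(j² − l²)²) for j + l odd, ∫x²·sin(jπx/a)·sin(lπx/a) dx = (−1)^(j+l)·4jla³/(π²(j² − l²)²); higher powers the same way via product-to-sum and parts.
State is unnormalized: ∫|φ|² dx = 3.9561, and ∫φ*·V(x)·φ dx = 31.451, so ⟨V⟩ = 31.451 / 3.9561.
⟨V⟩ = 7.9499.

7.950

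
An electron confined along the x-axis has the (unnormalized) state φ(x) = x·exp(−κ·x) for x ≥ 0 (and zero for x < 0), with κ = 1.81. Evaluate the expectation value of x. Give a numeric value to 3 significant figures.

⟨x⟩ = ∫ x·|φ|² dx / ∫|φ|² dx (integrals over the domain).
Every integrand reduces to terms xʲ·e^(−2κx) on [0, ∞); use ∫₀^∞ xʲ·e^(−2κx) dx = j!/(2κ)^(j+1).
State is unnormalized: ∫|φ|² dx = 0.042160, and ∫φ*·x·φ dx = 0.034940, so ⟨x⟩ = 0.034940 / 0.042160.
⟨x⟩ = 0.82873.

0.829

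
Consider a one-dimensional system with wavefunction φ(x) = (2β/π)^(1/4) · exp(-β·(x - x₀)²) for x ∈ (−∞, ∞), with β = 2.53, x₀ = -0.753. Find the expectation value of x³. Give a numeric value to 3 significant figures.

⟨x³⟩ = ∫ x³·|φ|² dx (integrals over the domain).
Gaussian moments (u = x − x₀): ∫u^(2j)·e^(−2βu²) du = (2j−1)!!/(4β)^j · √(π/(2β)), odd powers integrate to 0; here √(π/(2β)) = 0.78795.
⟨x³⟩ = -0.65018.

-0.650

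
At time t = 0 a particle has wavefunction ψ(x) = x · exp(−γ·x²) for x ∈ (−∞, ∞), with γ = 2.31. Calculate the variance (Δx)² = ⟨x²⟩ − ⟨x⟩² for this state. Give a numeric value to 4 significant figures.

0.3247

Compute ⟨x⟩ and ⟨x²⟩ separately, then (Δx)² = ⟨x²⟩ − ⟨x⟩².
Expand each integrand as polynomial × e^(−2γx²) and use ∫x^(2j)·e^(−2γx²) dx = (2j−1)!!/(4γ)^j · √(π/(2γ)), odd powers → 0; here √(π/(2γ)) = 0.82462.
Normalization: ∫|ψ|² dx = 0.089245.
⟨x⟩ = 0.0000 and ⟨x²⟩ = 0.32468.
(Δx)² = 0.32468 − (0.0000)² = 0.32468.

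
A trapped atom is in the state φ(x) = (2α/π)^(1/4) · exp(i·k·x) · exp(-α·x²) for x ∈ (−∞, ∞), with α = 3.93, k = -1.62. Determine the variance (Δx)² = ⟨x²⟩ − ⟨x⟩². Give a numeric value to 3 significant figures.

0.0636

Compute ⟨x⟩ and ⟨x²⟩ separately, then (Δx)² = ⟨x²⟩ − ⟨x⟩².
Gaussian moments: ∫x^(2j)·e^(−2αx²) dx = (2j−1)!!/(4α)^j · √(π/(2α)), odd powers integrate to 0; here √(π/(2α)) = 0.63221.
⟨x⟩ = 0.0000 and ⟨x²⟩ = 0.063613.
(Δx)² = 0.063613 − (0.0000)² = 0.063613.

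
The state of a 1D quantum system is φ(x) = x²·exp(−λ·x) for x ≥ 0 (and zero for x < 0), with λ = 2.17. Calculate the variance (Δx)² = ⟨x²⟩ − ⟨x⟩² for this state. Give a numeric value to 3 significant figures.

Compute ⟨x⟩ and ⟨x²⟩ separately, then (Δx)² = ⟨x²⟩ − ⟨x⟩².
Every integrand reduces to terms xʲ·e^(−2λx) on [0, ∞); use ∫₀^∞ xʲ·e^(−2λx) dx = j!/(2λ)^(j+1).
Normalization: ∫|φ|² dx = 0.015587.
⟨x⟩ = 1.1521 and ⟨x²⟩ = 1.5927.
(Δx)² = 1.5927 − (1.1521)² = 0.26545.

0.265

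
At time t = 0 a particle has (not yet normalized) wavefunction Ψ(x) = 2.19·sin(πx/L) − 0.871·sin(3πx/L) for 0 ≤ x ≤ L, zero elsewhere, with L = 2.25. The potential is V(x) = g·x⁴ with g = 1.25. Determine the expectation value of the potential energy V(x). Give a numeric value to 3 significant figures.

2.63

⟨V⟩ = ∫ V(x)·|Ψ|² dx / ∫|Ψ|² dx.
On 0 ≤ x ≤ L (j ≠ l): ∫sin²(jπx/L) dx = L/2, ∫sin(jπx/L)·sin(lπx/L) dx = 0; diagonal moments ∫x·sin²(jπx/L) dx = L²/4, ∫x²·sin²(jπx/L) dx = L³·(1/6 − 1/(4j²π²)); cross terms ∫x·sin(jπx/L)·sin(lπx/L) dx = 0 for j + l even and −4jlL²/(π²(j² − l²)²) for j + l odd, ∫x²·sin(jπx/L)·sin(lπx/L) dx = (−1)^(j+l)·4jlL³/(π²(j² − l²)²); higher powers the same way via product-to-sum and parts.
State is unnormalized: ∫|Ψ|² dx = 6.2491, and ∫Ψ*·V(x)·Ψ dx = 16.421, so ⟨V⟩ = 16.421 / 6.2491.
⟨V⟩ = 2.6278.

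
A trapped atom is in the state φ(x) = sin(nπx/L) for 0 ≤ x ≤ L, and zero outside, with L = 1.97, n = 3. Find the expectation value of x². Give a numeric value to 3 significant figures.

⟨x²⟩ = ∫ x²·|φ|² dx / ∫|φ|² dx (integrals over the domain).
With sin²θ = (1 − cos2θ)/2 on 0 ≤ x ≤ L: ∫sin²(nπx/L) dx = L/2, ∫x·sin²(nπx/L) dx = L²/4, ∫x²·sin²(nπx/L) dx = L³·(1/6 − 1/(4n²π²)); higher powers xᵏ the same way, integrating xᵏ·cos(2nπx/L) by parts.
State is unnormalized: ∫|φ|² dx = 0.98500, and ∫φ*·x²·φ dx = 1.2527, so ⟨x²⟩ = 1.2527 / 0.98500.
⟨x²⟩ = 1.2718.

1.27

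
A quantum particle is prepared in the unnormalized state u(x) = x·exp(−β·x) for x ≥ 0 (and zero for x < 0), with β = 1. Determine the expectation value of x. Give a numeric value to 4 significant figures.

⟨x⟩ = ∫ x·|u|² dx / ∫|u|² dx (integrals over the domain).
Every integrand reduces to terms xʲ·e^(−2βx) on [0, ∞); use ∫₀^∞ xʲ·e^(−2βx) dx = j!/(2β)^(j+1).
State is unnormalized: ∫|u|² dx = 0.25000, and ∫u*·x·u dx = 0.37500, so ⟨x⟩ = 0.37500 / 0.25000.
⟨x⟩ = 1.5000.

1.500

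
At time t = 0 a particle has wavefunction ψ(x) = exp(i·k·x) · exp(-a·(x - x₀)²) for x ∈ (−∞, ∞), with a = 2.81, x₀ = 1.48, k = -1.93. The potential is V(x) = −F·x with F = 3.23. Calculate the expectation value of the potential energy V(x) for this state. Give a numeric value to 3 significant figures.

-4.78

⟨V⟩ = ∫ V(x)·|ψ|² dx / ∫|ψ|² dx.
Gaussian moments (u = x − x₀): ∫u^(2j)·e^(−2au²) du = (2j−1)!!/(4a)^j · √(π/(2a)), odd powers integrate to 0; here √(π/(2a)) = 0.74766.
State is unnormalized: ∫|ψ|² dx = 0.74766, and ∫ψ*·V(x)·ψ dx = -3.5741, so ⟨V⟩ = -3.5741 / 0.74766.
⟨V⟩ = -4.7804.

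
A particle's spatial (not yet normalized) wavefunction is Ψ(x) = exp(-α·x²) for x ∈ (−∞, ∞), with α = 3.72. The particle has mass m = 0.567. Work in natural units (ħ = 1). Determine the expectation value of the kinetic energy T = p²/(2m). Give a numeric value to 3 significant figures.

3.28

T = −(ħ²/2m) d²/dx², so ⟨T⟩ = −(ħ²/2m) ∫ Ψ*·Ψ'' dx / ∫|Ψ|² dx; with m = 0.567.
Gaussian moments: ∫x^(2j)·e^(−2αx²) dx = (2j−1)!!/(4α)^j · √(π/(2α)), odd powers integrate to 0; here √(π/(2α)) = 0.64981. Derivatives: d/dx e^(−αx²) = −2αx·e^(−αx²), d²/dx² e^(−αx²) = (4α²x² − 2α)·e^(−αx²).
State is unnormalized: ∫|Ψ|² dx = 0.64981, and ∫Ψ*·(−ħ²/2m · Ψ'') dx = 2.1317, so ⟨T⟩ = 2.1317 / 0.64981.
⟨T⟩ = 3.2804.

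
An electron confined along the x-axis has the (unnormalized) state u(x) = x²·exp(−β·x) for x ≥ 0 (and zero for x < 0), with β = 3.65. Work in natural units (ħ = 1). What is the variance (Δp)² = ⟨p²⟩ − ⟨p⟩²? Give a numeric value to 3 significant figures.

4.44

Compute ⟨p⟩ and ⟨p²⟩ separately; (Δp)² = ⟨p²⟩ − ⟨p⟩².
Differentiate x²·exp(−β·x) with the product rule; every integrand then reduces to terms xʲ·e^(−2βx) on [0, ∞), with ∫₀^∞ xʲ·e^(−2βx) dx = j!/(2β)^(j+1).
Normalization: ∫|u|² dx = 0.0011577.
⟨p⟩ = 0.0000 and ⟨p²⟩ = 4.4408.
(Δp)² = 4.4408 − (0.0000)² = 4.4408.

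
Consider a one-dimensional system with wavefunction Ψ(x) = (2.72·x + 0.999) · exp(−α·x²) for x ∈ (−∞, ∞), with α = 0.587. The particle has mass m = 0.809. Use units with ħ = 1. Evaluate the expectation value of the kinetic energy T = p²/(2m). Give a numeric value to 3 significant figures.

T = −(ħ²/2m) d²/dx², so ⟨T⟩ = −(ħ²/2m) ∫ Ψ*·Ψ'' dx / ∫|Ψ|² dx; with m = 0.809.
Expand each integrand as polynomial × e^(−2αx²) and use ∫x^(2j)·e^(−2αx²) dx = (2j−1)!!/(4α)^j · √(π/(2α)), odd powers → 0; here √(π/(2α)) = 1.6358. Differentiate with the product rule, d/dx e^(−αx²) = −2αx·e^(−αx²).
State is unnormalized: ∫|Ψ|² dx = 6.7870, and ∫Ψ*·(−ħ²/2m · Ψ'') dx = 6.2023, so ⟨T⟩ = 6.2023 / 6.7870.
⟨T⟩ = 0.91385.

0.914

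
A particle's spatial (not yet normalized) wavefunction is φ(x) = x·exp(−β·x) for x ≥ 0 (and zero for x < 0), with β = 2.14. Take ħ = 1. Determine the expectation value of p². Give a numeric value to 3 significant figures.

p² φ = −ħ² d²φ/dx²; ⟨p²⟩ = −ħ² ∫ φ*·φ'' dx / ∫|φ|² dx.
Differentiate x·exp(−β·x) with the product rule; every integrand then reduces to terms xʲ·e^(−2βx) on [0, ∞), with ∫₀^∞ xʲ·e^(−2βx) dx = j!/(2β)^(j+1).
State is unnormalized: ∫|φ|² dx = 0.025509, and ∫φ*·(−ħ² φ'') dx = 0.11682, so ⟨p²⟩ = 0.11682 / 0.025509.
⟨p²⟩ = 4.5796.

4.58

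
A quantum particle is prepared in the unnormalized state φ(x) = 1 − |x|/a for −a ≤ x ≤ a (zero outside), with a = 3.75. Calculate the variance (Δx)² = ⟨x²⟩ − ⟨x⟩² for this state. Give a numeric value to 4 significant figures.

Compute ⟨x⟩ and ⟨x²⟩ separately, then (Δx)² = ⟨x²⟩ − ⟨x⟩².
φ is even, so ∫ over [−a, a] = 2∫₀ᵃ with φ = 1 − x/a there: ∫₀ᵃ (1 − x/a)² dx = a/3, ∫₀ᵃ x²(1 − x/a)² dx = a³/30, ∫₀ᵃ x⁴(1 − x/a)² dx = a⁵/105.
Normalization: ∫|φ|² dx = 2.5000.
⟨x⟩ = 0.0000 and ⟨x²⟩ = 1.4063.
(Δx)² = 1.4063 − (0.0000)² = 1.4063.

1.406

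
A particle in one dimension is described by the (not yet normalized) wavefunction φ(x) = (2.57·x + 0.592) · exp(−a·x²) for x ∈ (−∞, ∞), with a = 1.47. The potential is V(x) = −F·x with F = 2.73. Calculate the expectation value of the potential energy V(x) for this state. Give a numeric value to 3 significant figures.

-0.959

⟨V⟩ = ∫ V(x)·|φ|² dx / ∫|φ|² dx.
Expand each integrand as polynomial × e^(−2ax²) and use ∫x^(2j)·e^(−2ax²) dx = (2j−1)!!/(4a)^j · √(π/(2a)), odd powers → 0; here √(π/(2a)) = 1.0337.
State is unnormalized: ∫|φ|² dx = 1.5234, and ∫φ*·V(x)·φ dx = -1.4604, so ⟨V⟩ = -1.4604 / 1.5234.
⟨V⟩ = -0.95862.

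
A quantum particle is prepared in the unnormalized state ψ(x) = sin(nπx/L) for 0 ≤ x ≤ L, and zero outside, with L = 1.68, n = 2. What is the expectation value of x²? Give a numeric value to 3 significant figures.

0.905

⟨x²⟩ = ∫ x²·|ψ|² dx / ∫|ψ|² dx (integrals over the domain).
With sin²θ = (1 − cos2θ)/2 on 0 ≤ x ≤ L: ∫sin²(nπx/L) dx = L/2, ∫x·sin²(nπx/L) dx = L²/4, ∫x²·sin²(nπx/L) dx = L³·(1/6 − 1/(4n²π²)); higher powers xᵏ the same way, integrating xᵏ·cos(2nπx/L) by parts.
State is unnormalized: ∫|ψ|² dx = 0.84000, and ∫ψ*·x²·ψ dx = 0.76025, so ⟨x²⟩ = 0.76025 / 0.84000.
⟨x²⟩ = 0.90505.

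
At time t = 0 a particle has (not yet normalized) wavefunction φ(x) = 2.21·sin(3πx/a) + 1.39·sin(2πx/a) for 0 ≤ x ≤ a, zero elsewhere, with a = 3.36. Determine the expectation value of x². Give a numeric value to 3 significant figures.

⟨x²⟩ = ∫ x²·|φ|² dx / ∫|φ|² dx (integrals over the domain).
On 0 ≤ x ≤ a (j ≠ l): ∫sin²(jπx/a) dx = a/2, ∫sin(jπx/a)·sin(lπx/a) dx = 0; diagonal moments ∫x·sin²(jπx/a) dx = a²/4, ∫x²·sin²(jπx/a) dx = a³·(1/6 − 1/(4j²π²)); cross terms ∫x·sin(jπx/a)·sin(lπx/a) dx = 0 for j + l even and −4jla²/(π²(j² − l²)²) for j + l odd, ∫x²·sin(jπx/a)·sin(lπx/a) dx = (−1)^(j+l)·4jla³/(π²(j² − l²)²); higher powers the same way via product-to-sum and parts.
State is unnormalized: ∫|φ|² dx = 11.451, and ∫φ*·x²·φ dx = 19.439, so ⟨x²⟩ = 19.439 / 11.451.
⟨x²⟩ = 1.6975.

1.70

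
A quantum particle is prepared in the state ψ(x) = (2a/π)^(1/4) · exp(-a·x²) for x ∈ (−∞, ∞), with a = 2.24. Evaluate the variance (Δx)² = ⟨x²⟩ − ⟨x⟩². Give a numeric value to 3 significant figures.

Compute ⟨x⟩ and ⟨x²⟩ separately, then (Δx)² = ⟨x²⟩ − ⟨x⟩².
Gaussian moments: ∫x^(2j)·e^(−2ax²) dx = (2j−1)!!/(4a)^j · √(π/(2a)), odd powers integrate to 0; here √(π/(2a)) = 0.83741.
⟨x⟩ = 0.0000 and ⟨x²⟩ = 0.11161.
(Δx)² = 0.11161 − (0.0000)² = 0.11161.

0.112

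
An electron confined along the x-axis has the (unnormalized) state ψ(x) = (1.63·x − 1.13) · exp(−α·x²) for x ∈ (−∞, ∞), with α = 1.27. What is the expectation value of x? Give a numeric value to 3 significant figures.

⟨x⟩ = ∫ x·|ψ|² dx / ∫|ψ|² dx (integrals over the domain).
Expand each integrand as polynomial × e^(−2αx²) and use ∫x^(2j)·e^(−2αx²) dx = (2j−1)!!/(4α)^j · √(π/(2α)), odd powers → 0; here √(π/(2α)) = 1.1121.
State is unnormalized: ∫|ψ|² dx = 2.0017, and ∫ψ*·x·ψ dx = -0.80647, so ⟨x⟩ = -0.80647 / 2.0017.
⟨x⟩ = -0.40289.

-0.403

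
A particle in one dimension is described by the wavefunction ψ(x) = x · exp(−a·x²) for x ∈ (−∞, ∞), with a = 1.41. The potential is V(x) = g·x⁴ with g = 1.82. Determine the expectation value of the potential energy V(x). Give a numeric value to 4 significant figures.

0.8582

⟨V⟩ = ∫ V(x)·|ψ|² dx / ∫|ψ|² dx.
Expand each integrand as polynomial × e^(−2ax²) and use ∫x^(2j)·e^(−2ax²) dx = (2j−1)!!/(4a)^j · √(π/(2a)), odd powers → 0; here √(π/(2a)) = 1.0555.
State is unnormalized: ∫|ψ|² dx = 0.18714, and ∫ψ*·V(x)·ψ dx = 0.16061, so ⟨V⟩ = 0.16061 / 0.18714.
⟨V⟩ = 0.85823.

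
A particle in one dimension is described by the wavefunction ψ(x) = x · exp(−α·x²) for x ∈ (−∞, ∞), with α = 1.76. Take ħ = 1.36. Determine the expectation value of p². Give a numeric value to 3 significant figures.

p² ψ = −ħ² d²ψ/dx²; ⟨p²⟩ = −ħ² ∫ ψ*·ψ'' dx / ∫|ψ|² dx.
Expand each integrand as polynomial × e^(−2αx²) and use ∫x^(2j)·e^(−2αx²) dx = (2j−1)!!/(4α)^j · √(π/(2α)), odd powers → 0; here √(π/(2α)) = 0.94472. Differentiate with the product rule, d/dx e^(−αx²) = −2αx·e^(−αx²).
State is unnormalized: ∫|ψ|² dx = 0.13419, and ∫ψ*·(−ħ² ψ'') dx = 1.3105, so ⟨p²⟩ = 1.3105 / 0.13419.
⟨p²⟩ = 9.7659.

9.77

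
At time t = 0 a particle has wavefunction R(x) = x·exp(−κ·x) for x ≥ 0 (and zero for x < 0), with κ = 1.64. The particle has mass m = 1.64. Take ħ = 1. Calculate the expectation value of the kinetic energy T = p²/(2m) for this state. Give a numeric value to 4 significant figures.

T = −(ħ²/2m) d²/dx², so ⟨T⟩ = −(ħ²/2m) ∫ R*·R'' dx / ∫|R|² dx; with m = 1.64.
Differentiate x·exp(−κ·x) with the product rule; every integrand then reduces to terms xʲ·e^(−2κx) on [0, ∞), with ∫₀^∞ xʲ·e^(−2κx) dx = j!/(2κ)^(j+1).
State is unnormalized: ∫|R|² dx = 0.056677, and ∫R*·(−ħ²/2m · R'') dx = 0.046475, so ⟨T⟩ = 0.046475 / 0.056677.
⟨T⟩ = 0.82000.

0.8200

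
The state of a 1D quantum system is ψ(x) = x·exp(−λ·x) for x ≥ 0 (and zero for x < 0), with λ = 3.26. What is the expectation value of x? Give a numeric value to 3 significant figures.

⟨x⟩ = ∫ x·|ψ|² dx / ∫|ψ|² dx (integrals over the domain).
Every integrand reduces to terms xʲ·e^(−2λx) on [0, ∞); use ∫₀^∞ xʲ·e^(−2λx) dx = j!/(2λ)^(j+1).
State is unnormalized: ∫|ψ|² dx = 0.0072158, and ∫ψ*·x·ψ dx = 0.0033202, so ⟨x⟩ = 0.0033202 / 0.0072158.
⟨x⟩ = 0.46012.

0.460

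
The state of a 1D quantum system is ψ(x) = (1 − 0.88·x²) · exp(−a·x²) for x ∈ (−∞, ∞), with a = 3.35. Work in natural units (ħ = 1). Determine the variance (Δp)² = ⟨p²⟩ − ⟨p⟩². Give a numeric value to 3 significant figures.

Compute ⟨p⟩ and ⟨p²⟩ separately; (Δp)² = ⟨p²⟩ − ⟨p⟩².
Expand each integrand as polynomial × e^(−2ax²) and use ∫x^(2j)·e^(−2ax²) dx = (2j−1)!!/(4a)^j · √(π/(2a)), odd powers → 0; here √(π/(2a)) = 0.68476. Differentiate with the product rule, d/dx e^(−ax²) = −2ax·e^(−ax²).
Normalization: ∫|ψ|² dx = 0.60368.
⟨p⟩ = 0.0000 and ⟨p²⟩ = 4.4137.
(Δp)² = 4.4137 − (0.0000)² = 4.4137.

4.41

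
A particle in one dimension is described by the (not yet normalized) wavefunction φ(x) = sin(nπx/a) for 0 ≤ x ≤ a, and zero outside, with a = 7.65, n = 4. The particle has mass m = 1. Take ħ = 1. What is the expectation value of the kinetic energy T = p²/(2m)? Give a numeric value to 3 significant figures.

1.35

T = −(ħ²/2m) d²/dx², so ⟨T⟩ = −(ħ²/2m) ∫ φ*·φ'' dx / ∫|φ|² dx; with m = 1.
d/dx sin(nπx/a) = (nπ/a)·cos(nπx/a) and d²/dx² sin(nπx/a) = −(nπ/a)²·sin(nπx/a); on 0 ≤ x ≤ a, ∫sin²(nπx/a) dx = a/2 and ∫sin(nπx/a)·cos(nπx/a) dx = 0.
State is unnormalized: ∫|φ|² dx = 3.8250, and ∫φ*·(−ħ²/2m · φ'') dx = 5.1606, so ⟨T⟩ = 5.1606 / 3.8250.
⟨T⟩ = 1.3492.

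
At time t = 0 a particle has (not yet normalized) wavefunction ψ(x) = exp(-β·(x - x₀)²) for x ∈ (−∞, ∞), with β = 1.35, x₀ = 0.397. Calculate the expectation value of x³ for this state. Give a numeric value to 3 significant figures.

⟨x³⟩ = ∫ x³·|ψ|² dx / ∫|ψ|² dx (integrals over the domain).
Gaussian moments (u = x − x₀): ∫u^(2j)·e^(−2βu²) du = (2j−1)!!/(4β)^j · √(π/(2β)), odd powers integrate to 0; here √(π/(2β)) = 1.0787.
State is unnormalized: ∫|ψ|² dx = 1.0787, and ∫ψ*·x³·ψ dx = 0.30540, so ⟨x³⟩ = 0.30540 / 1.0787.
⟨x³⟩ = 0.28313.

0.283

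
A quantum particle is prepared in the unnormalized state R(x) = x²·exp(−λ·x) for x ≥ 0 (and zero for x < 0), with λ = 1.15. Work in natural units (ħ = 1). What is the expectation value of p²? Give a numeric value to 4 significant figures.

0.4408

p² R = −ħ² d²R/dx²; ⟨p²⟩ = −ħ² ∫ R*·R'' dx / ∫|R|² dx.
Differentiate x²·exp(−λ·x) with the product rule; every integrand then reduces to terms xʲ·e^(−2λx) on [0, ∞), with ∫₀^∞ xʲ·e^(−2λx) dx = j!/(2λ)^(j+1).
State is unnormalized: ∫|R|² dx = 0.37288, and ∫R*·(−ħ² R'') dx = 0.16438, so ⟨p²⟩ = 0.16438 / 0.37288.
⟨p²⟩ = 0.44083.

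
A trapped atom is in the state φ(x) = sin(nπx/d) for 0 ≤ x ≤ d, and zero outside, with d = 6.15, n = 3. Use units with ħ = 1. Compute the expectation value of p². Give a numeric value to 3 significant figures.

2.35

p² φ = −ħ² d²φ/dx²; ⟨p²⟩ = −ħ² ∫ φ*·φ'' dx / ∫|φ|² dx.
d/dx sin(nπx/d) = (nπ/d)·cos(nπx/d) and d²/dx² sin(nπx/d) = −(nπ/d)²·sin(nπx/d); on 0 ≤ x ≤ d, ∫sin²(nπx/d) dx = d/2 and ∫sin(nπx/d)·cos(nπx/d) dx = 0.
State is unnormalized: ∫|φ|² dx = 3.0750, and ∫φ*·(−ħ² φ'') dx = 7.2217, so ⟨p²⟩ = 7.2217 / 3.0750.
⟨p²⟩ = 2.3485.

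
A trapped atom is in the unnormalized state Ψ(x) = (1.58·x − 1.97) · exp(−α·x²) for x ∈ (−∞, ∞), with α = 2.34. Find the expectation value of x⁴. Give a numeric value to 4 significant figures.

0.04305

⟨x⁴⟩ = ∫ x⁴·|Ψ|² dx / ∫|Ψ|² dx (integrals over the domain).
Expand each integrand as polynomial × e^(−2αx²) and use ∫x^(2j)·e^(−2αx²) dx = (2j−1)!!/(4α)^j · √(π/(2α)), odd powers → 0; here √(π/(2α)) = 0.81932.
State is unnormalized: ∫|Ψ|² dx = 3.3982, and ∫Ψ*·x⁴·Ψ dx = 0.14630, so ⟨x⁴⟩ = 0.14630 / 3.3982.
⟨x⁴⟩ = 0.043051.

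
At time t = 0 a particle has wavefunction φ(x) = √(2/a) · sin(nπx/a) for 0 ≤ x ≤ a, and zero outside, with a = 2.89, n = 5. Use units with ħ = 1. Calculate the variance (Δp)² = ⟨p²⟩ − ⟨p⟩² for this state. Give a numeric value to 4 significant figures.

29.54

Compute ⟨p⟩ and ⟨p²⟩ separately; (Δp)² = ⟨p²⟩ − ⟨p⟩².
d/dx sin(nπx/a) = (nπ/a)·cos(nπx/a) and d²/dx² sin(nπx/a) = −(nπ/a)²·sin(nπx/a); on 0 ≤ x ≤ a, ∫sin²(nπx/a) dx = a/2 and ∫sin(nπx/a)·cos(nπx/a) dx = 0.
⟨p⟩ = 0.0000 and ⟨p²⟩ = 29.542.
(Δp)² = 29.542 − (0.0000)² = 29.542.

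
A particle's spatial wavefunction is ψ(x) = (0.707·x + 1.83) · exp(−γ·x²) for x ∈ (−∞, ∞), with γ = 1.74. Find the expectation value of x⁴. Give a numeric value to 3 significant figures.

0.0671

⟨x⁴⟩ = ∫ x⁴·|ψ|² dx / ∫|ψ|² dx (integrals over the domain).
Expand each integrand as polynomial × e^(−2γx²) and use ∫x^(2j)·e^(−2γx²) dx = (2j−1)!!/(4γ)^j · √(π/(2γ)), odd powers → 0; here √(π/(2γ)) = 0.95013.
State is unnormalized: ∫|ψ|² dx = 3.2501, and ∫ψ*·x⁴·ψ dx = 0.21819, so ⟨x⁴⟩ = 0.21819 / 3.2501.
⟨x⁴⟩ = 0.067131.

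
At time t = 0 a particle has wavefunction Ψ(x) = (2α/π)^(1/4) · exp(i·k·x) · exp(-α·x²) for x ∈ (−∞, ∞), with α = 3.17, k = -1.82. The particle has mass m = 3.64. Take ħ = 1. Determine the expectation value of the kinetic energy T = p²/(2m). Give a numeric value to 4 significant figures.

T = −(ħ²/2m) d²/dx², so ⟨T⟩ = −(ħ²/2m) ∫ Ψ*·Ψ'' dx; with m = 3.64.
Gaussian moments: ∫x^(2j)·e^(−2αx²) dx = (2j−1)!!/(4α)^j · √(π/(2α)), odd powers integrate to 0; here √(π/(2α)) = 0.70393. Derivatives: Ψ′ = (ik − 2αx)·Ψ, Ψ″ = ((ik − 2αx)² − 2α)·Ψ; the odd-in-x pieces drop out.
⟨T⟩ = 0.89044.

0.8904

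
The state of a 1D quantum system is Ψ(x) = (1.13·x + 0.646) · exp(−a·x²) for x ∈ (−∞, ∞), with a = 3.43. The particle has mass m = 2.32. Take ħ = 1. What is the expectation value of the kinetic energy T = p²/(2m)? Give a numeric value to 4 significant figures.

T = −(ħ²/2m) d²/dx², so ⟨T⟩ = −(ħ²/2m) ∫ Ψ*·Ψ'' dx / ∫|Ψ|² dx; with m = 2.32.
Expand each integrand as polynomial × e^(−2ax²) and use ∫x^(2j)·e^(−2ax²) dx = (2j−1)!!/(4a)^j · √(π/(2a)), odd powers → 0; here √(π/(2a)) = 0.67673. Differentiate with the product rule, d/dx e^(−ax²) = −2ax·e^(−ax²).
State is unnormalized: ∫|Ψ|² dx = 0.34539, and ∫Ψ*·(−ħ²/2m · Ψ'') dx = 0.34844, so ⟨T⟩ = 0.34844 / 0.34539.
⟨T⟩ = 1.0088.

1.009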